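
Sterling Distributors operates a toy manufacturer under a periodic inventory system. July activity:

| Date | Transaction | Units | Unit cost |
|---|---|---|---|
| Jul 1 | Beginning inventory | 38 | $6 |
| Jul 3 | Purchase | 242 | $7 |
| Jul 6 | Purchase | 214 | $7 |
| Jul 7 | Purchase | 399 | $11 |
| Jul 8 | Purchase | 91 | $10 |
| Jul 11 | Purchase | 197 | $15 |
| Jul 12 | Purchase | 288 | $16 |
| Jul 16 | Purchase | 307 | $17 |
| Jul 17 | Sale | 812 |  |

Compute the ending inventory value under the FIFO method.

Ending inventory = $14,583

Jul 17, 812 sold [FIFO — oldest first]: 38 @ $6 + 242 @ $7 + 214 @ $7 + 318 @ $11 = $6,918
Ending inventory: 81 @ $11 + 91 @ $10 + 197 @ $15 + 288 @ $16 + 307 @ $17 = $14,583
Check: goods available $21,501 = COGS $6,918 + ending $14,583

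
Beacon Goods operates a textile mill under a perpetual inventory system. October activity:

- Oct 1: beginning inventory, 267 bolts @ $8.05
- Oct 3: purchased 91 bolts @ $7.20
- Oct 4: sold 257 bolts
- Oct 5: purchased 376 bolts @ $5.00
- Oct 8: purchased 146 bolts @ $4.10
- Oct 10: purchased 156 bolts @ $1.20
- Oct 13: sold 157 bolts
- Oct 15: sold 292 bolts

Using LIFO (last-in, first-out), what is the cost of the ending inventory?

Ending inventory = $1,958.05

Oct 4, 257 sold [LIFO — newest first]: 91 @ $7.20 + 166 @ $8.05 = $1,991.50
Oct 13, 157 sold [LIFO — newest first]: 156 @ $1.20 + 1 @ $4.10 = $191.30
Oct 15, 292 sold [LIFO — newest first]: 145 @ $4.10 + 147 @ $5.00 = $1,329.50
Total COGS = $1,991.50 + $191.30 + $1,329.50 = $3,512.30
Ending inventory: 101 @ $8.05 + 229 @ $5.00 = $1,958.05
Check: goods available $5,470.35 = COGS $3,512.30 + ending $1,958.05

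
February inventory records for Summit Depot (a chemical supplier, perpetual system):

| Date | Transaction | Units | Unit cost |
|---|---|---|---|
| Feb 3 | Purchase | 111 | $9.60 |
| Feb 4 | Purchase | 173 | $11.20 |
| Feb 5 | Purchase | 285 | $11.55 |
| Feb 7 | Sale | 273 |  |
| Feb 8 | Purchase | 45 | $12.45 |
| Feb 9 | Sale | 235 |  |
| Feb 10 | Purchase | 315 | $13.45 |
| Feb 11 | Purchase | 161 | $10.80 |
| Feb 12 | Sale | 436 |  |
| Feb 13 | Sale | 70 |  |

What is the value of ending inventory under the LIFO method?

Feb 7, 273 sold [LIFO — newest first]: 273 @ $11.55 = $3,153.15
Feb 9, 235 sold [LIFO — newest first]: 45 @ $12.45 + 12 @ $11.55 + 173 @ $11.20 + 5 @ $9.60 = $2,684.45
Feb 12, 436 sold [LIFO — newest first]: 161 @ $10.80 + 275 @ $13.45 = $5,437.55
Feb 13, 70 sold [LIFO — newest first]: 40 @ $13.45 + 30 @ $9.60 = $826.00
Total COGS = $3,153.15 + $2,684.45 + $5,437.55 + $826.00 = $12,101.15
Ending inventory: 76 @ $9.60 = $729.60

Ending inventory = $729.60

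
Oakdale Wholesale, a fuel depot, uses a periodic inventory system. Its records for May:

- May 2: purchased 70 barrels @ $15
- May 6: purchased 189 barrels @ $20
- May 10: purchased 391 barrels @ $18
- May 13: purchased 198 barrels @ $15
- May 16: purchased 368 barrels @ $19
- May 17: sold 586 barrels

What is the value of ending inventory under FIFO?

Ending inventory = $11,114

May 17, 586 sold [FIFO — oldest first]: 70 @ $15 + 189 @ $20 + 327 @ $18 = $10,716
Ending inventory: 64 @ $18 + 198 @ $15 + 368 @ $19 = $11,114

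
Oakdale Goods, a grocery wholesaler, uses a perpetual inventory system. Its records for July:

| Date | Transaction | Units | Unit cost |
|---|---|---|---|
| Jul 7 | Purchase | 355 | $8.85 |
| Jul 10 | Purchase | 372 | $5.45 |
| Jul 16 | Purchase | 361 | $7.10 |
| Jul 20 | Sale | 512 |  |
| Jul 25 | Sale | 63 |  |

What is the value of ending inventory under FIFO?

Jul 20, 512 sold [FIFO — oldest first]: 355 @ $8.85 + 157 @ $5.45 = $3,997.40
Jul 25, 63 sold [FIFO — oldest first]: 63 @ $5.45 = $343.35
Total COGS = $3,997.40 + $343.35 = $4,340.75
Ending inventory: 152 @ $5.45 + 361 @ $7.10 = $3,391.50
Check: goods available $7,732.25 = COGS $4,340.75 + ending $3,391.50

Ending inventory = $3,391.50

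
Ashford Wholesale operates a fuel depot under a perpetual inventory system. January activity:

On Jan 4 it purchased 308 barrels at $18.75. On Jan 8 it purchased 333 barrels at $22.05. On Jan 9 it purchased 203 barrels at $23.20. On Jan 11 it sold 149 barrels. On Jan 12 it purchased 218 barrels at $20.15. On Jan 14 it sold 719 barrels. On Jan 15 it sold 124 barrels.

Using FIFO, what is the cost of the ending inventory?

Ending inventory = $1,410.50

Jan 11, 149 sold [FIFO — oldest first]: 149 @ $18.75 = $2,793.75
Jan 14, 719 sold [FIFO — oldest first]: 159 @ $18.75 + 333 @ $22.05 + 203 @ $23.20 + 24 @ $20.15 = $15,517.10
Jan 15, 124 sold [FIFO — oldest first]: 124 @ $20.15 = $2,498.60
Total COGS = $2,793.75 + $15,517.10 + $2,498.60 = $20,809.45
Ending inventory: 70 @ $20.15 = $1,410.50
Check: goods available $22,219.95 = COGS $20,809.45 + ending $1,410.50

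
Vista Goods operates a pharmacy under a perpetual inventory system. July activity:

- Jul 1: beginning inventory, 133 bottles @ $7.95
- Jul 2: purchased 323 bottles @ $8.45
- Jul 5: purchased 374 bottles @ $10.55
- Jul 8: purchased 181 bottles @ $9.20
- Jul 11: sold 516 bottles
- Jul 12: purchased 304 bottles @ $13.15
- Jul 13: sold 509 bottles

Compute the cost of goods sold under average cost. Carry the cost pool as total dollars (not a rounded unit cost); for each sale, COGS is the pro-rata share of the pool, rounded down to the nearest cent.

COGS = $10,274.23

After Jul 1: 133 on hand, pool $1,057.35 (≈ $7.9500 each)
After Jul 2: 456 on hand, pool $3,786.70 (≈ $8.3042 each)
After Jul 5: 830 on hand, pool $7,732.40 (≈ $9.3161 each)
After Jul 8: 1011 on hand, pool $9,397.60 (≈ $9.2954 each)
Jul 11, sell 516: 516/1011 × $9,397.60 → $4,796.40
After Jul 12: 799 on hand, pool $8,598.80 (≈ $10.7620 each)
Jul 13, sell 509: 509/799 × $8,598.80 → $5,477.83
Total COGS = $4,796.40 + $5,477.83 = $10,274.23
Ending inventory (cost pool remaining) = $3,120.97
Check: goods available $13,395.20 = COGS $10,274.23 + ending $3,120.97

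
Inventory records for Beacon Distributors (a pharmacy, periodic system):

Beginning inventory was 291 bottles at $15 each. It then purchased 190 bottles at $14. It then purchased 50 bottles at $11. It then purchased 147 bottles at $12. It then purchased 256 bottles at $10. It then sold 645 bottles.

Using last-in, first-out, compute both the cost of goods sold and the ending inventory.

Sale 1 (645) [LIFO — newest first]: 256 @ $10 + 147 @ $12 + 50 @ $11 + 190 @ $14 + 2 @ $15 = $7,564
Ending inventory: 289 @ $15 = $4,335

COGS = $7,564; ending inventory = $4,335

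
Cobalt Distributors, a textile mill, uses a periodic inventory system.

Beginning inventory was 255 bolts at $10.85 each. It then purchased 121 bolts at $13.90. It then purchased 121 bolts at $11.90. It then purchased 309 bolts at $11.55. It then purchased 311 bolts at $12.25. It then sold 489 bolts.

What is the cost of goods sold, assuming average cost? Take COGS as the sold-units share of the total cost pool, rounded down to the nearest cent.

Sale 1, sell 489: 489/1117 × $13,267.25 → $5,808.13
Ending inventory (cost pool remaining) = $7,459.12

COGS = $5,808.13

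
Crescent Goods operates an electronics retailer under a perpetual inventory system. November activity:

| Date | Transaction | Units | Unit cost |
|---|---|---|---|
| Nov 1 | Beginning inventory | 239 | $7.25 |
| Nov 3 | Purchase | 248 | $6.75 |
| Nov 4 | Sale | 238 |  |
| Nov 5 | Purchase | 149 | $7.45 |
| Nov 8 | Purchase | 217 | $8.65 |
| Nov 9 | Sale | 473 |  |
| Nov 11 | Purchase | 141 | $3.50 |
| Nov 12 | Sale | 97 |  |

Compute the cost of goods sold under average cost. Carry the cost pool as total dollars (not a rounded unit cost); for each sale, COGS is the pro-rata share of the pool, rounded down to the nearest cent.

After Nov 1: 239 on hand, pool $1,732.75 (≈ $7.2500 each)
After Nov 3: 487 on hand, pool $3,406.75 (≈ $6.9954 each)
Nov 4, sell 238: 238/487 × $3,406.75 → $1,664.90
After Nov 5: 398 on hand, pool $2,851.90 (≈ $7.1656 each)
After Nov 8: 615 on hand, pool $4,728.95 (≈ $7.6893 each)
Nov 9, sell 473: 473/615 × $4,728.95 → $3,637.06
After Nov 11: 283 on hand, pool $1,585.39 (≈ $5.6021 each)
Nov 12, sell 97: 97/283 × $1,585.39 → $543.40
Total COGS = $1,664.90 + $3,637.06 + $543.40 = $5,845.36
Ending inventory (cost pool remaining) = $1,041.99
Check: goods available $6,887.35 = COGS $5,845.36 + ending $1,041.99

COGS = $5,845.36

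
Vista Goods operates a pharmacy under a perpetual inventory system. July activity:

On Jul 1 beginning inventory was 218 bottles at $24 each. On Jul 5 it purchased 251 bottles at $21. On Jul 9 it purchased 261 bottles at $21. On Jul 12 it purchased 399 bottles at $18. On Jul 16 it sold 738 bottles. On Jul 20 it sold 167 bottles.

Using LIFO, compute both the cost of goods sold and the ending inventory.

Jul 16, 738 sold [LIFO — newest first]: 399 @ $18 + 261 @ $21 + 78 @ $21 = $14,301
Jul 20, 167 sold [LIFO — newest first]: 167 @ $21 = $3,507
Total COGS = $14,301 + $3,507 = $17,808
Ending inventory: 218 @ $24 + 6 @ $21 = $5,358

COGS = $17,808; ending inventory = $5,358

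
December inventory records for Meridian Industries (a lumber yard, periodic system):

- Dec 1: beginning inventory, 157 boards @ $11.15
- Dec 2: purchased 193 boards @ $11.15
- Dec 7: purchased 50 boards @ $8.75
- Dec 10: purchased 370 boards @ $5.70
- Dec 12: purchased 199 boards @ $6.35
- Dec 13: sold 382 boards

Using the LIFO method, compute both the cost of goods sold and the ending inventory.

Dec 13, 382 sold [LIFO — newest first]: 199 @ $6.35 + 183 @ $5.70 = $2,306.75
Ending inventory: 157 @ $11.15 + 193 @ $11.15 + 50 @ $8.75 + 187 @ $5.70 = $5,405.90

COGS = $2,306.75; ending inventory = $5,405.90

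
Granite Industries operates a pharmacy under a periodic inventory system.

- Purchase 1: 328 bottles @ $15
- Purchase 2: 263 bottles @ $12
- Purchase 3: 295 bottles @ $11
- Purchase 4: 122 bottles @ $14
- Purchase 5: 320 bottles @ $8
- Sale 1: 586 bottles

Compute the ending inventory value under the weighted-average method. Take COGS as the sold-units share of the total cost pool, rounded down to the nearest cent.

Ending inventory = $8,710.12

Sale 1, sell 586: 586/1328 × $15,589.00 → $6,878.88
Ending inventory (cost pool remaining) = $8,710.12
Check: goods available $15,589.00 = COGS $6,878.88 + ending $8,710.12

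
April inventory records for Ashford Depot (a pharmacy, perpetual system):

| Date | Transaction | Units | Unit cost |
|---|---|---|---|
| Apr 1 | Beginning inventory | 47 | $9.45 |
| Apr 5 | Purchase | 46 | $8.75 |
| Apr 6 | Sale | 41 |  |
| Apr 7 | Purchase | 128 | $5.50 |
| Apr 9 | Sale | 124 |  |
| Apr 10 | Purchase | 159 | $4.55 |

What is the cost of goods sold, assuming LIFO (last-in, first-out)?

COGS = $1,040.75

Apr 6, 41 sold [LIFO — newest first]: 41 @ $8.75 = $358.75
Apr 9, 124 sold [LIFO — newest first]: 124 @ $5.50 = $682.00
Total COGS = $358.75 + $682.00 = $1,040.75
Ending inventory: 47 @ $9.45 + 5 @ $8.75 + 4 @ $5.50 + 159 @ $4.55 = $1,233.35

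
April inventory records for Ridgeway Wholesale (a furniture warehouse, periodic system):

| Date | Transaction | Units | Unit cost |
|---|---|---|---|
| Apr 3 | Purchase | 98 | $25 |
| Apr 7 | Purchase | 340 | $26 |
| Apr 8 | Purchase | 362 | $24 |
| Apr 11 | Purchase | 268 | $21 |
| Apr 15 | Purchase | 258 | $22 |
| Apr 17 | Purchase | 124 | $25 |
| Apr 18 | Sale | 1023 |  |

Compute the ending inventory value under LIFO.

Ending inventory = $11,004

Apr 18, 1023 sold [LIFO — newest first]: 124 @ $25 + 258 @ $22 + 268 @ $21 + 362 @ $24 + 11 @ $26 = $23,378
Ending inventory: 98 @ $25 + 329 @ $26 = $11,004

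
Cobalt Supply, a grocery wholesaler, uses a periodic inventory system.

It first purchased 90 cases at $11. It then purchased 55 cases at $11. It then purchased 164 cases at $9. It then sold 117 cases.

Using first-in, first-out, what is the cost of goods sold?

COGS = $1,287

Sale 1 (117) [FIFO — oldest first]: 90 @ $11 + 27 @ $11 = $1,287
Ending inventory: 28 @ $11 + 164 @ $9 = $1,784
Check: goods available $3,071 = COGS $1,287 + ending $1,784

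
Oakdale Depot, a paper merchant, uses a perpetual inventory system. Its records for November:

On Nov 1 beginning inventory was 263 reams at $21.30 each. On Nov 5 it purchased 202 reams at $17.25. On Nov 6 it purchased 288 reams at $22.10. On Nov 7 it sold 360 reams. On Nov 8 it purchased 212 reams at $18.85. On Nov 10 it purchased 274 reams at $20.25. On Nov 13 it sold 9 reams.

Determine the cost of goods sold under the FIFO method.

COGS = $7,430.40

Nov 7, 360 sold [FIFO — oldest first]: 263 @ $21.30 + 97 @ $17.25 = $7,275.15
Nov 13, 9 sold [FIFO — oldest first]: 9 @ $17.25 = $155.25
Total COGS = $7,275.15 + $155.25 = $7,430.40
Ending inventory: 96 @ $17.25 + 288 @ $22.10 + 212 @ $18.85 + 274 @ $20.25 = $17,565.50
Check: goods available $24,995.90 = COGS $7,430.40 + ending $17,565.50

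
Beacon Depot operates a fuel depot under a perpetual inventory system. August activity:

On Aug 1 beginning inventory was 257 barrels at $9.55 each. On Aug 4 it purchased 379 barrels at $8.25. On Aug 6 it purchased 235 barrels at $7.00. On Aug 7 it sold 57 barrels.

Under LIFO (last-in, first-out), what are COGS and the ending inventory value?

COGS = $399.00; ending inventory = $6,827.10

Aug 7, 57 sold [LIFO — newest first]: 57 @ $7.00 = $399.00
Ending inventory: 257 @ $9.55 + 379 @ $8.25 + 178 @ $7.00 = $6,827.10
Check: goods available $7,226.10 = COGS $399.00 + ending $6,827.10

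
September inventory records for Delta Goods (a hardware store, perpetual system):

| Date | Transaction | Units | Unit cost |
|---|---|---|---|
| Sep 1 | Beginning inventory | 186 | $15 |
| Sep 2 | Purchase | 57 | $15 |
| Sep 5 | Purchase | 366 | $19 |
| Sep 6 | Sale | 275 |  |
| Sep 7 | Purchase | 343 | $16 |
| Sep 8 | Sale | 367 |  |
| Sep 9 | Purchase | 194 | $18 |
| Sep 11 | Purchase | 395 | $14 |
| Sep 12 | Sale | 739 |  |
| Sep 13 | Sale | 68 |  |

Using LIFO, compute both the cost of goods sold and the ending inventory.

COGS = $23,729; ending inventory = $1,380

Sep 6, 275 sold [LIFO — newest first]: 275 @ $19 = $5,225
Sep 8, 367 sold [LIFO — newest first]: 343 @ $16 + 24 @ $19 = $5,944
Sep 12, 739 sold [LIFO — newest first]: 395 @ $14 + 194 @ $18 + 67 @ $19 + 57 @ $15 + 26 @ $15 = $11,540
Sep 13, 68 sold [LIFO — newest first]: 68 @ $15 = $1,020
Total COGS = $5,225 + $5,944 + $11,540 + $1,020 = $23,729
Ending inventory: 92 @ $15 = $1,380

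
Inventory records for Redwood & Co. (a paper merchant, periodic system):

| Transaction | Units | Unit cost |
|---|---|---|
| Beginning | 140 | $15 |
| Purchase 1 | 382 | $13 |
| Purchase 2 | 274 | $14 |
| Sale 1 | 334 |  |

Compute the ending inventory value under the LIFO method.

Ending inventory = $6,286

Sale 1 (334) [LIFO — newest first]: 274 @ $14 + 60 @ $13 = $4,616
Ending inventory: 140 @ $15 + 322 @ $13 = $6,286
Check: goods available $10,902 = COGS $4,616 + ending $6,286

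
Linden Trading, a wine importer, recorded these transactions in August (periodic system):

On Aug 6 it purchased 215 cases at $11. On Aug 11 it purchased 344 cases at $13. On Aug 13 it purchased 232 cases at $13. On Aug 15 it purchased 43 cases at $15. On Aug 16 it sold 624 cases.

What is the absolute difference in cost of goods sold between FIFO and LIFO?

$506

FIFO COGS: 215 @ $11 + 344 @ $13 + 65 @ $13 = $7,682
LIFO COGS: 43 @ $15 + 232 @ $13 + 344 @ $13 + 5 @ $11 = $8,188
Difference = |$7,682 − $8,188| = $506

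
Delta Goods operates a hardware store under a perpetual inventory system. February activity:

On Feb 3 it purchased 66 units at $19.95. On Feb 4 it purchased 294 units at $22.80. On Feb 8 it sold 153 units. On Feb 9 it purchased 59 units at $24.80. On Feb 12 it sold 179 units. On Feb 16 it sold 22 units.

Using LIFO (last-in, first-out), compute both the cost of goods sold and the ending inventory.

COGS = $8,186.35; ending inventory = $1,296.75

Feb 8, 153 sold [LIFO — newest first]: 153 @ $22.80 = $3,488.40
Feb 12, 179 sold [LIFO — newest first]: 59 @ $24.80 + 120 @ $22.80 = $4,199.20
Feb 16, 22 sold [LIFO — newest first]: 21 @ $22.80 + 1 @ $19.95 = $498.75
Total COGS = $3,488.40 + $4,199.20 + $498.75 = $8,186.35
Ending inventory: 65 @ $19.95 = $1,296.75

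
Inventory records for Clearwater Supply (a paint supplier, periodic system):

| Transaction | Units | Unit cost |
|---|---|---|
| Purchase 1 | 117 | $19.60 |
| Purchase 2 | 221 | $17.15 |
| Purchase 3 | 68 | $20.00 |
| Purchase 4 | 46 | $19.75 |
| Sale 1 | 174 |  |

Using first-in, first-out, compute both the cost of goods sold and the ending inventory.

COGS = $3,270.75; ending inventory = $5,081.10

Sale 1 (174) [FIFO — oldest first]: 117 @ $19.60 + 57 @ $17.15 = $3,270.75
Ending inventory: 164 @ $17.15 + 68 @ $20.00 + 46 @ $19.75 = $5,081.10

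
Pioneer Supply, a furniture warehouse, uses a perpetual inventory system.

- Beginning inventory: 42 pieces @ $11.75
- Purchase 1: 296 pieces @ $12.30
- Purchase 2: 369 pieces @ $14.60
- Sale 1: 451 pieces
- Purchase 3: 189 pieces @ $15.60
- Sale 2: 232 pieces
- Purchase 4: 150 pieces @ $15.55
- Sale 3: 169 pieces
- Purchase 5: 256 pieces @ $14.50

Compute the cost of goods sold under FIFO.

Sale 1 (451) [FIFO — oldest first]: 42 @ $11.75 + 296 @ $12.30 + 113 @ $14.60 = $5,784.10
Sale 2 (232) [FIFO — oldest first]: 232 @ $14.60 = $3,387.20
Sale 3 (169) [FIFO — oldest first]: 24 @ $14.60 + 145 @ $15.60 = $2,612.40
Total COGS = $5,784.10 + $3,387.20 + $2,612.40 = $11,783.70
Ending inventory: 44 @ $15.60 + 150 @ $15.55 + 256 @ $14.50 = $6,730.90
Check: goods available $18,514.60 = COGS $11,783.70 + ending $6,730.90

COGS = $11,783.70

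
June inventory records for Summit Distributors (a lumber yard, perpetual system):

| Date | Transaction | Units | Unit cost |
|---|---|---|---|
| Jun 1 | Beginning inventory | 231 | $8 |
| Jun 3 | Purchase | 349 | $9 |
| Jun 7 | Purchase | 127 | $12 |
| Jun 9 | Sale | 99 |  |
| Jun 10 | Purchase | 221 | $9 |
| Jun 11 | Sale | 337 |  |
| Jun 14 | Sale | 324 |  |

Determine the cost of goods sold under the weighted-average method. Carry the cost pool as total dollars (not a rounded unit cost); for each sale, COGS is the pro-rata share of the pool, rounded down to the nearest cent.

After Jun 1: 231 on hand, pool $1,848.00 (≈ $8.0000 each)
After Jun 3: 580 on hand, pool $4,989.00 (≈ $8.6017 each)
After Jun 7: 707 on hand, pool $6,513.00 (≈ $9.2122 each)
Jun 9, sell 99: 99/707 × $6,513.00 → $912.00
After Jun 10: 829 on hand, pool $7,590.00 (≈ $9.1556 each)
Jun 11, sell 337: 337/829 × $7,590.00 → $3,085.44
Jun 14, sell 324: 324/492 × $4,504.56 → $2,966.41
Total COGS = $912.00 + $3,085.44 + $2,966.41 = $6,963.85
Ending inventory (cost pool remaining) = $1,538.15

COGS = $6,963.85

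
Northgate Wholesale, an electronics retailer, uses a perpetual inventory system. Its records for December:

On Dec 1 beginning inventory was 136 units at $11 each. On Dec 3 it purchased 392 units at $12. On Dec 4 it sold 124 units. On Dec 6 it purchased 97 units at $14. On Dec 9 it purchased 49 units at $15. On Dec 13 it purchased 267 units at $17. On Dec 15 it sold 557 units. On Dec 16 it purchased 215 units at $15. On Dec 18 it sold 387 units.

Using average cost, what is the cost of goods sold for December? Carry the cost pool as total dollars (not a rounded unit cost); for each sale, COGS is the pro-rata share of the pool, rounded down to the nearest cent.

COGS = $14,788.82

After Dec 1: 136 on hand, pool $1,496.00 (≈ $11.0000 each)
After Dec 3: 528 on hand, pool $6,200.00 (≈ $11.7424 each)
Dec 4, sell 124: 124/528 × $6,200.00 → $1,456.06
After Dec 6: 501 on hand, pool $6,101.94 (≈ $12.1795 each)
After Dec 9: 550 on hand, pool $6,836.94 (≈ $12.4308 each)
After Dec 13: 817 on hand, pool $11,375.94 (≈ $13.9240 each)
Dec 15, sell 557: 557/817 × $11,375.94 → $7,755.68
After Dec 16: 475 on hand, pool $6,845.26 (≈ $14.4111 each)
Dec 18, sell 387: 387/475 × $6,845.26 → $5,577.08
Total COGS = $1,456.06 + $7,755.68 + $5,577.08 = $14,788.82
Ending inventory (cost pool remaining) = $1,268.18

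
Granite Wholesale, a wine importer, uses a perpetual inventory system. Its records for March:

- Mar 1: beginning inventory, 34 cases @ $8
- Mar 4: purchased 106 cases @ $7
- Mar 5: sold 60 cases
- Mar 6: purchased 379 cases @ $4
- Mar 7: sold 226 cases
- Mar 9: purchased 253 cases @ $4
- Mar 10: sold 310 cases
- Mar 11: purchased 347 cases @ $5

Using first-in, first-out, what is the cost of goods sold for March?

COGS = $2,838

Mar 5, 60 sold [FIFO — oldest first]: 34 @ $8 + 26 @ $7 = $454
Mar 7, 226 sold [FIFO — oldest first]: 80 @ $7 + 146 @ $4 = $1,144
Mar 10, 310 sold [FIFO — oldest first]: 233 @ $4 + 77 @ $4 = $1,240
Total COGS = $454 + $1,144 + $1,240 = $2,838
Ending inventory: 176 @ $4 + 347 @ $5 = $2,439
Check: goods available $5,277 = COGS $2,838 + ending $2,439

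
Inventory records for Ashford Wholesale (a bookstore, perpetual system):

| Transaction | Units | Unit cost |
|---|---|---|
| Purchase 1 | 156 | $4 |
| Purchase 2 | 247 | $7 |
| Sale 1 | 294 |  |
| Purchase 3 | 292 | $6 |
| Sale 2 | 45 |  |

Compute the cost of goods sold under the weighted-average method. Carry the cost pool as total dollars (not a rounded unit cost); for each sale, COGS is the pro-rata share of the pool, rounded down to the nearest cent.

After Purchase 1: 156 on hand, pool $624.00 (≈ $4.0000 each)
After Purchase 2: 403 on hand, pool $2,353.00 (≈ $5.8387 each)
Sale 1, sell 294: 294/403 × $2,353.00 → $1,716.58
After Purchase 3: 401 on hand, pool $2,388.42 (≈ $5.9562 each)
Sale 2, sell 45: 45/401 × $2,388.42 → $268.02
Total COGS = $1,716.58 + $268.02 = $1,984.60
Ending inventory (cost pool remaining) = $2,120.40

COGS = $1,984.60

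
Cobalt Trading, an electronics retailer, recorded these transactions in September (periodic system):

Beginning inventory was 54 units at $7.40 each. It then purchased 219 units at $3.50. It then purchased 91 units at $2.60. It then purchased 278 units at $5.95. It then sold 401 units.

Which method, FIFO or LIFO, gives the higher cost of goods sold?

FIFO COGS: 54 @ $7.40 + 219 @ $3.50 + 91 @ $2.60 + 37 @ $5.95 = $1,622.85
LIFO COGS: 278 @ $5.95 + 91 @ $2.60 + 32 @ $3.50 = $2,002.70

LIFO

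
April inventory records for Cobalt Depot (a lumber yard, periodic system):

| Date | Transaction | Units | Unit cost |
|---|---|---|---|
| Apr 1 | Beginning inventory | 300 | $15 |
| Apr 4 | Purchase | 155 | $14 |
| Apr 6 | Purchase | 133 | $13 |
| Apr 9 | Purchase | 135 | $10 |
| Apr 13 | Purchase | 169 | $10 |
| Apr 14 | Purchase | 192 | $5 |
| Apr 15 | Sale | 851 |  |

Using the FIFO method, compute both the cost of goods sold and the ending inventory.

COGS = $11,029; ending inventory = $1,370

Apr 15, 851 sold [FIFO — oldest first]: 300 @ $15 + 155 @ $14 + 133 @ $13 + 135 @ $10 + 128 @ $10 = $11,029
Ending inventory: 41 @ $10 + 192 @ $5 = $1,370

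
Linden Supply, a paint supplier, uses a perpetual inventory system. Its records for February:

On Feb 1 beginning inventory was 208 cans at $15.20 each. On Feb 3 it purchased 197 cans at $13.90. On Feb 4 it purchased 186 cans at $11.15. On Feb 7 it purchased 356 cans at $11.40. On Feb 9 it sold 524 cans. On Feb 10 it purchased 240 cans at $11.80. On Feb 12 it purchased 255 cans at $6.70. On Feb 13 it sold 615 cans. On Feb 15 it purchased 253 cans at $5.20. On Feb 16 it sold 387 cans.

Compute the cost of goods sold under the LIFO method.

Feb 9, 524 sold [LIFO — newest first]: 356 @ $11.40 + 168 @ $11.15 = $5,931.60
Feb 13, 615 sold [LIFO — newest first]: 255 @ $6.70 + 240 @ $11.80 + 18 @ $11.15 + 102 @ $13.90 = $6,159.00
Feb 16, 387 sold [LIFO — newest first]: 253 @ $5.20 + 95 @ $13.90 + 39 @ $15.20 = $3,228.90
Total COGS = $5,931.60 + $6,159.00 + $3,228.90 = $15,319.50
Ending inventory: 169 @ $15.20 = $2,568.80
Check: goods available $17,888.30 = COGS $15,319.50 + ending $2,568.80

COGS = $15,319.50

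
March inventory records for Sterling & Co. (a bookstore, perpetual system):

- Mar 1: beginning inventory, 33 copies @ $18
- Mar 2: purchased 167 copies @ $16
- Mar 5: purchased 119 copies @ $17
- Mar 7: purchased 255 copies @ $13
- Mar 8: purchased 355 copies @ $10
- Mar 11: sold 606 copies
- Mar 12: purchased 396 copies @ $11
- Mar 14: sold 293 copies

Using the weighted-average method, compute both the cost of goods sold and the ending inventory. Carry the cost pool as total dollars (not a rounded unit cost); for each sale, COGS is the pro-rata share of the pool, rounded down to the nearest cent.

After Mar 1: 33 on hand, pool $594.00 (≈ $18.0000 each)
After Mar 2: 200 on hand, pool $3,266.00 (≈ $16.3300 each)
After Mar 5: 319 on hand, pool $5,289.00 (≈ $16.5799 each)
After Mar 7: 574 on hand, pool $8,604.00 (≈ $14.9895 each)
After Mar 8: 929 on hand, pool $12,154.00 (≈ $13.0829 each)
Mar 11, sell 606: 606/929 × $12,154.00 → $7,928.22
After Mar 12: 719 on hand, pool $8,581.78 (≈ $11.9357 each)
Mar 14, sell 293: 293/719 × $8,581.78 → $3,497.16
Total COGS = $7,928.22 + $3,497.16 = $11,425.38
Ending inventory (cost pool remaining) = $5,084.62

COGS = $11,425.38; ending inventory = $5,084.62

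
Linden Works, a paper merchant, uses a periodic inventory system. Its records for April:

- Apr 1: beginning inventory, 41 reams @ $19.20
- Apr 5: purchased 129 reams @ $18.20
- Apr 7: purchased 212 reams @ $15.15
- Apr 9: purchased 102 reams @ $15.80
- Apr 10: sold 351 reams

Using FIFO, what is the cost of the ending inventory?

Ending inventory = $2,081.25

Apr 10, 351 sold [FIFO — oldest first]: 41 @ $19.20 + 129 @ $18.20 + 181 @ $15.15 = $5,877.15
Ending inventory: 31 @ $15.15 + 102 @ $15.80 = $2,081.25
Check: goods available $7,958.40 = COGS $5,877.15 + ending $2,081.25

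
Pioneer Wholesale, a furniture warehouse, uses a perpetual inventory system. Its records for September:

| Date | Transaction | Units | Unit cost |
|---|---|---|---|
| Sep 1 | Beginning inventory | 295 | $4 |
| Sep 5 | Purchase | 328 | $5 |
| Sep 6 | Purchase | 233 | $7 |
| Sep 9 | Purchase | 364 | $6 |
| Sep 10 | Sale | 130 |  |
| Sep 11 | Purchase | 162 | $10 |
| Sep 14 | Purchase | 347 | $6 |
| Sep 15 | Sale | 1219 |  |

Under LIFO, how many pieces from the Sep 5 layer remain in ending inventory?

85

Sep 10, 130 sold [LIFO — newest first]: 130 @ $6 = $780
Sep 15, 1219 sold [LIFO — newest first]: 347 @ $6 + 162 @ $10 + 234 @ $6 + 233 @ $7 + 243 @ $5 = $7,952
Total COGS = $780 + $7,952 = $8,732
Ending inventory: 295 @ $4 + 85 @ $5 = $1,605
Check: goods available $10,337 = COGS $8,732 + ending $1,605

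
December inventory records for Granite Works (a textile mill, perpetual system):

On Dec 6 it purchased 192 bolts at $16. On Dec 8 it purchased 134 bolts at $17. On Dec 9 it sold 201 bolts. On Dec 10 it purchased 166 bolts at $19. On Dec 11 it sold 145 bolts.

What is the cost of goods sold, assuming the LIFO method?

COGS = $6,105

Dec 9, 201 sold [LIFO — newest first]: 134 @ $17 + 67 @ $16 = $3,350
Dec 11, 145 sold [LIFO — newest first]: 145 @ $19 = $2,755
Total COGS = $3,350 + $2,755 = $6,105
Ending inventory: 125 @ $16 + 21 @ $19 = $2,399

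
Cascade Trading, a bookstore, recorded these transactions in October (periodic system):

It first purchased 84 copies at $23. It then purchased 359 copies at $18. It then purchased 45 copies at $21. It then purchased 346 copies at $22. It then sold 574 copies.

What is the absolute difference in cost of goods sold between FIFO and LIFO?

$620

FIFO COGS: 84 @ $23 + 359 @ $18 + 45 @ $21 + 86 @ $22 = $11,231
LIFO COGS: 346 @ $22 + 45 @ $21 + 183 @ $18 = $11,851
Difference = |$11,231 − $11,851| = $620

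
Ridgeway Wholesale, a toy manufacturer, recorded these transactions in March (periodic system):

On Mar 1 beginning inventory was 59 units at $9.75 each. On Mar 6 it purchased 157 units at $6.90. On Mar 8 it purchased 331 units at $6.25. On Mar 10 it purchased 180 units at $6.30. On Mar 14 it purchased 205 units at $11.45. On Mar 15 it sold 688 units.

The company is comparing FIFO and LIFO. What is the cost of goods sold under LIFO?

COGS = $5,375.00

FIFO COGS: 59 @ $9.75 + 157 @ $6.90 + 331 @ $6.25 + 141 @ $6.30 = $4,615.60
LIFO COGS: 205 @ $11.45 + 180 @ $6.30 + 303 @ $6.25 = $5,375.00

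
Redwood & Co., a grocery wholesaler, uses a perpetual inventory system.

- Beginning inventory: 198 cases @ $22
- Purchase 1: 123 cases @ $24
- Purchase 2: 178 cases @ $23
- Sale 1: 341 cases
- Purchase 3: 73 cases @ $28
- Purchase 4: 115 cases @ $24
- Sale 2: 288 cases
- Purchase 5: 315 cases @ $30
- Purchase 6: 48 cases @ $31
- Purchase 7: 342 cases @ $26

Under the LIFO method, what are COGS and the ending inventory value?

Sale 1 (341) [LIFO — newest first]: 178 @ $23 + 123 @ $24 + 40 @ $22 = $7,926
Sale 2 (288) [LIFO — newest first]: 115 @ $24 + 73 @ $28 + 100 @ $22 = $7,004
Total COGS = $7,926 + $7,004 = $14,930
Ending inventory: 58 @ $22 + 315 @ $30 + 48 @ $31 + 342 @ $26 = $21,106
Check: goods available $36,036 = COGS $14,930 + ending $21,106

COGS = $14,930; ending inventory = $21,106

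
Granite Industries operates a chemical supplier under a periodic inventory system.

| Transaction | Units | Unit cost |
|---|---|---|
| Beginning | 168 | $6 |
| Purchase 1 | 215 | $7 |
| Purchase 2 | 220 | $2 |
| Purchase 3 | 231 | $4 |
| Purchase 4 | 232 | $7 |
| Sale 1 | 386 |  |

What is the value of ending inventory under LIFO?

Ending inventory = $3,261

Sale 1 (386) [LIFO — newest first]: 232 @ $7 + 154 @ $4 = $2,240
Ending inventory: 168 @ $6 + 215 @ $7 + 220 @ $2 + 77 @ $4 = $3,261
Check: goods available $5,501 = COGS $2,240 + ending $3,261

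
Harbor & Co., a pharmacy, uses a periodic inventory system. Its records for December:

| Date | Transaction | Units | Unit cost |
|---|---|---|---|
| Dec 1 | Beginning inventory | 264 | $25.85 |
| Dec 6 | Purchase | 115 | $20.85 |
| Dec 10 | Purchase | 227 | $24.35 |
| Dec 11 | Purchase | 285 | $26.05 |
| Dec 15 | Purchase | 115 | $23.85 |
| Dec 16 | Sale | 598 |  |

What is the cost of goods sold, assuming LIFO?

COGS = $14,988.30

Dec 16, 598 sold [LIFO — newest first]: 115 @ $23.85 + 285 @ $26.05 + 198 @ $24.35 = $14,988.30
Ending inventory: 264 @ $25.85 + 115 @ $20.85 + 29 @ $24.35 = $9,928.30
Check: goods available $24,916.60 = COGS $14,988.30 + ending $9,928.30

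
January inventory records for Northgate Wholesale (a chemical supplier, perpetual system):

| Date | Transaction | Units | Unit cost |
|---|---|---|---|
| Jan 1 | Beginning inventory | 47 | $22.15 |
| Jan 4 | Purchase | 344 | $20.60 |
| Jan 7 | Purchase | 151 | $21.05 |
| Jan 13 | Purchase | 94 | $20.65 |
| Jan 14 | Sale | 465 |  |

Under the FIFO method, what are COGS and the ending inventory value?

Jan 14, 465 sold [FIFO — oldest first]: 47 @ $22.15 + 344 @ $20.60 + 74 @ $21.05 = $9,685.15
Ending inventory: 77 @ $21.05 + 94 @ $20.65 = $3,561.95
Check: goods available $13,247.10 = COGS $9,685.15 + ending $3,561.95

COGS = $9,685.15; ending inventory = $3,561.95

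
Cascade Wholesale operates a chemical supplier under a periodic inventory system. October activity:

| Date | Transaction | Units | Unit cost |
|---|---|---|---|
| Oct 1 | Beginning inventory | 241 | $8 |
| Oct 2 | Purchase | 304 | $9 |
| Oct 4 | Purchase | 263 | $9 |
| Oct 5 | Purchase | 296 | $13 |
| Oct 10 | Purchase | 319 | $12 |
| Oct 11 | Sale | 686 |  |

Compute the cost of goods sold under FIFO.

COGS = $5,933

Oct 11, 686 sold [FIFO — oldest first]: 241 @ $8 + 304 @ $9 + 141 @ $9 = $5,933
Ending inventory: 122 @ $9 + 296 @ $13 + 319 @ $12 = $8,774
Check: goods available $14,707 = COGS $5,933 + ending $8,774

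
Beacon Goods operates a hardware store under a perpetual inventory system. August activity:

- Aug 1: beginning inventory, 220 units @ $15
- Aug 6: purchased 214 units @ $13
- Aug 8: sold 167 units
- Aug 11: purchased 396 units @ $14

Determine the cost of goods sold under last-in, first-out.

COGS = $2,171

Aug 8, 167 sold [LIFO — newest first]: 167 @ $13 = $2,171
Ending inventory: 220 @ $15 + 47 @ $13 + 396 @ $14 = $9,455
Check: goods available $11,626 = COGS $2,171 + ending $9,455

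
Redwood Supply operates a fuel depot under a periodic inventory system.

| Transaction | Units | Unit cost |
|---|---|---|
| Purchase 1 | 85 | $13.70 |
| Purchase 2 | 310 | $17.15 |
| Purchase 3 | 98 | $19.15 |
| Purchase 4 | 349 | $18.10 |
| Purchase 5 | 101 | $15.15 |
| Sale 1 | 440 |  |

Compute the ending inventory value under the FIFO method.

Ending inventory = $8,862.00

Sale 1 (440) [FIFO — oldest first]: 85 @ $13.70 + 310 @ $17.15 + 45 @ $19.15 = $7,342.75
Ending inventory: 53 @ $19.15 + 349 @ $18.10 + 101 @ $15.15 = $8,862.00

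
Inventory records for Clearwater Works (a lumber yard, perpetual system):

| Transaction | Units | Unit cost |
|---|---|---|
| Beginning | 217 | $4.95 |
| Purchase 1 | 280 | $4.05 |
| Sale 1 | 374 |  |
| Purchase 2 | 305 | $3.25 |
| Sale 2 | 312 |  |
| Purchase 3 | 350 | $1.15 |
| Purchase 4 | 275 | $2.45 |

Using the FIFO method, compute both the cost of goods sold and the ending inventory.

Sale 1 (374) [FIFO — oldest first]: 217 @ $4.95 + 157 @ $4.05 = $1,710.00
Sale 2 (312) [FIFO — oldest first]: 123 @ $4.05 + 189 @ $3.25 = $1,112.40
Total COGS = $1,710.00 + $1,112.40 = $2,822.40
Ending inventory: 116 @ $3.25 + 350 @ $1.15 + 275 @ $2.45 = $1,453.25

COGS = $2,822.40; ending inventory = $1,453.25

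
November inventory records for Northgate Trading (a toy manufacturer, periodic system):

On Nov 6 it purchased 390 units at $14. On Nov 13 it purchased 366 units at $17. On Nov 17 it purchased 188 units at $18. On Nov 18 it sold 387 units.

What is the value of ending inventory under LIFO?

Nov 18, 387 sold [LIFO — newest first]: 188 @ $18 + 199 @ $17 = $6,767
Ending inventory: 390 @ $14 + 167 @ $17 = $8,299
Check: goods available $15,066 = COGS $6,767 + ending $8,299

Ending inventory = $8,299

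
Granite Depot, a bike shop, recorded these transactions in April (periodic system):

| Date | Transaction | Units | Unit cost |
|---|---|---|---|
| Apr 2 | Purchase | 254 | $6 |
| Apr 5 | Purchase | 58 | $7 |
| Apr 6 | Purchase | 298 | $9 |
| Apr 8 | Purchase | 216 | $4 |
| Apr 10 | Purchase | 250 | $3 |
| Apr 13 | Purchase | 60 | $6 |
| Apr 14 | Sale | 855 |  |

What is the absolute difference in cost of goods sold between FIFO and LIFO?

FIFO COGS: 254 @ $6 + 58 @ $7 + 298 @ $9 + 216 @ $4 + 29 @ $3 = $5,563
LIFO COGS: 60 @ $6 + 250 @ $3 + 216 @ $4 + 298 @ $9 + 31 @ $7 = $4,873
Difference = |$5,563 − $4,873| = $690

$690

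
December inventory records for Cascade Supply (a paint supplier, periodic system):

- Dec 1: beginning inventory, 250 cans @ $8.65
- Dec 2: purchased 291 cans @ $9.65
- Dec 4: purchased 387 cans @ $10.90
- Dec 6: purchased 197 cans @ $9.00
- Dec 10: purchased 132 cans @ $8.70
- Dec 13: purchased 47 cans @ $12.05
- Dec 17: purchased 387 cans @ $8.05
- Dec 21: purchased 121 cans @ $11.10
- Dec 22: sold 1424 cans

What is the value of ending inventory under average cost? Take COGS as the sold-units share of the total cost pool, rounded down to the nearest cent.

Ending inventory = $3,669.12

Dec 22, sell 1424: 1424/1812 × $17,135.15 → $13,466.03
Ending inventory (cost pool remaining) = $3,669.12
Check: goods available $17,135.15 = COGS $13,466.03 + ending $3,669.12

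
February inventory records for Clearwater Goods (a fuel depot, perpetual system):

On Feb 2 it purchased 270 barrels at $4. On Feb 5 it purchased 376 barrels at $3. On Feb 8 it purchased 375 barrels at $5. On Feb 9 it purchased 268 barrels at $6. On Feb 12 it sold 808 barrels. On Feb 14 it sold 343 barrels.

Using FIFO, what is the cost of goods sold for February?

COGS = $4,863

Feb 12, 808 sold [FIFO — oldest first]: 270 @ $4 + 376 @ $3 + 162 @ $5 = $3,018
Feb 14, 343 sold [FIFO — oldest first]: 213 @ $5 + 130 @ $6 = $1,845
Total COGS = $3,018 + $1,845 = $4,863
Ending inventory: 138 @ $6 = $828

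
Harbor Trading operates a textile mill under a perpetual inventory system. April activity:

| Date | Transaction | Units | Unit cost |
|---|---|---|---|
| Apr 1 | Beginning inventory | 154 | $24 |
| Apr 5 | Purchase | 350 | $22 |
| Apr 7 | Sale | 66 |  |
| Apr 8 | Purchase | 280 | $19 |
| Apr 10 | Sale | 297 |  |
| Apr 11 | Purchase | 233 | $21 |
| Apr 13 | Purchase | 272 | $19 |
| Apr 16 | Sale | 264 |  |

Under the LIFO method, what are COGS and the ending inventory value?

COGS = $12,162; ending inventory = $14,615

Apr 7, 66 sold [LIFO — newest first]: 66 @ $22 = $1,452
Apr 10, 297 sold [LIFO — newest first]: 280 @ $19 + 17 @ $22 = $5,694
Apr 16, 264 sold [LIFO — newest first]: 264 @ $19 = $5,016
Total COGS = $1,452 + $5,694 + $5,016 = $12,162
Ending inventory: 154 @ $24 + 267 @ $22 + 233 @ $21 + 8 @ $19 = $14,615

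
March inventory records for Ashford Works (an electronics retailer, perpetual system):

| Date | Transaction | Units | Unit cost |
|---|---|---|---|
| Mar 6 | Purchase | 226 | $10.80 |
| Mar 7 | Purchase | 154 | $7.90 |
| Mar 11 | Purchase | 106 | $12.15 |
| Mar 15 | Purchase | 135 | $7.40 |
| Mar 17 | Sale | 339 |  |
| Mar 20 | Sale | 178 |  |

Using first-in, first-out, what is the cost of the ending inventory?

Ending inventory = $769.60

Mar 17, 339 sold [FIFO — oldest first]: 226 @ $10.80 + 113 @ $7.90 = $3,333.50
Mar 20, 178 sold [FIFO — oldest first]: 41 @ $7.90 + 106 @ $12.15 + 31 @ $7.40 = $1,841.20
Total COGS = $3,333.50 + $1,841.20 = $5,174.70
Ending inventory: 104 @ $7.40 = $769.60
Check: goods available $5,944.30 = COGS $5,174.70 + ending $769.60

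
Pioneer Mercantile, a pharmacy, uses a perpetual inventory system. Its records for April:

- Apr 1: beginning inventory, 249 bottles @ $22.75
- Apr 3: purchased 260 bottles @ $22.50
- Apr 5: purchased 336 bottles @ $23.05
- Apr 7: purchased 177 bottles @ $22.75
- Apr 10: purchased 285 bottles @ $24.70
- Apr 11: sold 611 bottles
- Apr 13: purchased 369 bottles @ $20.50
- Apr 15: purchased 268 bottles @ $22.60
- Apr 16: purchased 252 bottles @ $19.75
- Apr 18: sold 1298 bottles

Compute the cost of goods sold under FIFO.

Apr 11, 611 sold [FIFO — oldest first]: 249 @ $22.75 + 260 @ $22.50 + 102 @ $23.05 = $13,865.85
Apr 18, 1298 sold [FIFO — oldest first]: 234 @ $23.05 + 177 @ $22.75 + 285 @ $24.70 + 369 @ $20.50 + 233 @ $22.60 = $29,290.25
Total COGS = $13,865.85 + $29,290.25 = $43,156.10
Ending inventory: 35 @ $22.60 + 252 @ $19.75 = $5,768.00
Check: goods available $48,924.10 = COGS $43,156.10 + ending $5,768.00

COGS = $43,156.10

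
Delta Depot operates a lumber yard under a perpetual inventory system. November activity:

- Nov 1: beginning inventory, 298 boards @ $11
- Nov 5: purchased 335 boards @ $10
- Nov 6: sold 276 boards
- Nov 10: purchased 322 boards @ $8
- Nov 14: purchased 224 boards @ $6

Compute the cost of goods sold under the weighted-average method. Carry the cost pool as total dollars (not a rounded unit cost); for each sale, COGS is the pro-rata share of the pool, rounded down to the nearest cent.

COGS = $2,889.93

After Nov 1: 298 on hand, pool $3,278.00 (≈ $11.0000 each)
After Nov 5: 633 on hand, pool $6,628.00 (≈ $10.4708 each)
Nov 6, sell 276: 276/633 × $6,628.00 → $2,889.93
After Nov 10: 679 on hand, pool $6,314.07 (≈ $9.2991 each)
After Nov 14: 903 on hand, pool $7,658.07 (≈ $8.4807 each)
Ending inventory (cost pool remaining) = $7,658.07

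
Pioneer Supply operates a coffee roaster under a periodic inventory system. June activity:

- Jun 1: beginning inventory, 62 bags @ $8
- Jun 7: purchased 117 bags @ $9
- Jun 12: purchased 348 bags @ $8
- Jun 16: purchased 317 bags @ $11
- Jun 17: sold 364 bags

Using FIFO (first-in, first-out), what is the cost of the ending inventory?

Jun 17, 364 sold [FIFO — oldest first]: 62 @ $8 + 117 @ $9 + 185 @ $8 = $3,029
Ending inventory: 163 @ $8 + 317 @ $11 = $4,791

Ending inventory = $4,791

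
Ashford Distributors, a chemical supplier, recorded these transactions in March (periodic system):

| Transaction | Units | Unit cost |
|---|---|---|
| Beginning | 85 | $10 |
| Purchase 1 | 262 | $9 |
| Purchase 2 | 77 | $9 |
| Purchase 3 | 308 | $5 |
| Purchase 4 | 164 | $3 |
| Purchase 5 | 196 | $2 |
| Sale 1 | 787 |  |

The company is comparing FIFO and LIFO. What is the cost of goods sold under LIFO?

COGS = $3,495

FIFO COGS: 85 @ $10 + 262 @ $9 + 77 @ $9 + 308 @ $5 + 55 @ $3 = $5,606
LIFO COGS: 196 @ $2 + 164 @ $3 + 308 @ $5 + 77 @ $9 + 42 @ $9 = $3,495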